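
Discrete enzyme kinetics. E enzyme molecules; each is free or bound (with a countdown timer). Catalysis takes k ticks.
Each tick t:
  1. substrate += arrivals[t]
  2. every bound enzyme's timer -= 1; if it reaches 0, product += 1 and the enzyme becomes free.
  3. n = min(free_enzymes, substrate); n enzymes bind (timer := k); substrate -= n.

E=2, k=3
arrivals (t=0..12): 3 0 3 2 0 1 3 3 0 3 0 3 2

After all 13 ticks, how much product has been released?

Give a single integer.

t=0: arr=3 -> substrate=1 bound=2 product=0
t=1: arr=0 -> substrate=1 bound=2 product=0
t=2: arr=3 -> substrate=4 bound=2 product=0
t=3: arr=2 -> substrate=4 bound=2 product=2
t=4: arr=0 -> substrate=4 bound=2 product=2
t=5: arr=1 -> substrate=5 bound=2 product=2
t=6: arr=3 -> substrate=6 bound=2 product=4
t=7: arr=3 -> substrate=9 bound=2 product=4
t=8: arr=0 -> substrate=9 bound=2 product=4
t=9: arr=3 -> substrate=10 bound=2 product=6
t=10: arr=0 -> substrate=10 bound=2 product=6
t=11: arr=3 -> substrate=13 bound=2 product=6
t=12: arr=2 -> substrate=13 bound=2 product=8

Answer: 8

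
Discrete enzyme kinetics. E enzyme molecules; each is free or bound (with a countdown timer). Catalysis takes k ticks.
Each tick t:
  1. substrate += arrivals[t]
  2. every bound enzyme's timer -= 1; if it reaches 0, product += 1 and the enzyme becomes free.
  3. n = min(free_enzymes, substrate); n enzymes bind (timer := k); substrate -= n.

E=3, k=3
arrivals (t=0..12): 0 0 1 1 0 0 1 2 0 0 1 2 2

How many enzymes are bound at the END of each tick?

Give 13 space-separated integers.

Answer: 0 0 1 2 2 1 1 3 3 2 1 3 3

Derivation:
t=0: arr=0 -> substrate=0 bound=0 product=0
t=1: arr=0 -> substrate=0 bound=0 product=0
t=2: arr=1 -> substrate=0 bound=1 product=0
t=3: arr=1 -> substrate=0 bound=2 product=0
t=4: arr=0 -> substrate=0 bound=2 product=0
t=5: arr=0 -> substrate=0 bound=1 product=1
t=6: arr=1 -> substrate=0 bound=1 product=2
t=7: arr=2 -> substrate=0 bound=3 product=2
t=8: arr=0 -> substrate=0 bound=3 product=2
t=9: arr=0 -> substrate=0 bound=2 product=3
t=10: arr=1 -> substrate=0 bound=1 product=5
t=11: arr=2 -> substrate=0 bound=3 product=5
t=12: arr=2 -> substrate=2 bound=3 product=5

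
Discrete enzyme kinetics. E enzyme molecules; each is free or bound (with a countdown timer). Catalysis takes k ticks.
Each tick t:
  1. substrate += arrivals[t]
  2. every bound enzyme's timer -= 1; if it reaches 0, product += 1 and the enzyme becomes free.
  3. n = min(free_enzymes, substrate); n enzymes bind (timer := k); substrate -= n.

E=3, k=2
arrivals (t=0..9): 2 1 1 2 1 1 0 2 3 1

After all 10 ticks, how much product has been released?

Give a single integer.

t=0: arr=2 -> substrate=0 bound=2 product=0
t=1: arr=1 -> substrate=0 bound=3 product=0
t=2: arr=1 -> substrate=0 bound=2 product=2
t=3: arr=2 -> substrate=0 bound=3 product=3
t=4: arr=1 -> substrate=0 bound=3 product=4
t=5: arr=1 -> substrate=0 bound=2 product=6
t=6: arr=0 -> substrate=0 bound=1 product=7
t=7: arr=2 -> substrate=0 bound=2 product=8
t=8: arr=3 -> substrate=2 bound=3 product=8
t=9: arr=1 -> substrate=1 bound=3 product=10

Answer: 10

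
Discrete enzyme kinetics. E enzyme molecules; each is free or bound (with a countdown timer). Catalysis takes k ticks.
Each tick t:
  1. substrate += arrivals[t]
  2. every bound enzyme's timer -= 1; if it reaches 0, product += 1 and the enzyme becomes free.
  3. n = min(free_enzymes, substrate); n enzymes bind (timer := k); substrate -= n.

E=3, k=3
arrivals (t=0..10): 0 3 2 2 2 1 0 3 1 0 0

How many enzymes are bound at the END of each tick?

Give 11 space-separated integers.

Answer: 0 3 3 3 3 3 3 3 3 3 3

Derivation:
t=0: arr=0 -> substrate=0 bound=0 product=0
t=1: arr=3 -> substrate=0 bound=3 product=0
t=2: arr=2 -> substrate=2 bound=3 product=0
t=3: arr=2 -> substrate=4 bound=3 product=0
t=4: arr=2 -> substrate=3 bound=3 product=3
t=5: arr=1 -> substrate=4 bound=3 product=3
t=6: arr=0 -> substrate=4 bound=3 product=3
t=7: arr=3 -> substrate=4 bound=3 product=6
t=8: arr=1 -> substrate=5 bound=3 product=6
t=9: arr=0 -> substrate=5 bound=3 product=6
t=10: arr=0 -> substrate=2 bound=3 product=9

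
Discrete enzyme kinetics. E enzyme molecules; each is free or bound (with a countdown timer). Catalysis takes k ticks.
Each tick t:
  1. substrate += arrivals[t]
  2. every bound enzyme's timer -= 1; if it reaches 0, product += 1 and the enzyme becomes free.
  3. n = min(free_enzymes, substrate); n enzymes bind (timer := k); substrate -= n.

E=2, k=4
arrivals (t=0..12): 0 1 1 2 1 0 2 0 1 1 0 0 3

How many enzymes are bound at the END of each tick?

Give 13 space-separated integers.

t=0: arr=0 -> substrate=0 bound=0 product=0
t=1: arr=1 -> substrate=0 bound=1 product=0
t=2: arr=1 -> substrate=0 bound=2 product=0
t=3: arr=2 -> substrate=2 bound=2 product=0
t=4: arr=1 -> substrate=3 bound=2 product=0
t=5: arr=0 -> substrate=2 bound=2 product=1
t=6: arr=2 -> substrate=3 bound=2 product=2
t=7: arr=0 -> substrate=3 bound=2 product=2
t=8: arr=1 -> substrate=4 bound=2 product=2
t=9: arr=1 -> substrate=4 bound=2 product=3
t=10: arr=0 -> substrate=3 bound=2 product=4
t=11: arr=0 -> substrate=3 bound=2 product=4
t=12: arr=3 -> substrate=6 bound=2 product=4

Answer: 0 1 2 2 2 2 2 2 2 2 2 2 2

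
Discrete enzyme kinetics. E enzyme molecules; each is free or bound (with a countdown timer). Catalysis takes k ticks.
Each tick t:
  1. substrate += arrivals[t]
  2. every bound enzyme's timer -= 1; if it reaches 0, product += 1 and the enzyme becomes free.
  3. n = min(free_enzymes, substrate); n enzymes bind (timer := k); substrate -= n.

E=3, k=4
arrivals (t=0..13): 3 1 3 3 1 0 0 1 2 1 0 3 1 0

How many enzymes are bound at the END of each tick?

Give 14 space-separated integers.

t=0: arr=3 -> substrate=0 bound=3 product=0
t=1: arr=1 -> substrate=1 bound=3 product=0
t=2: arr=3 -> substrate=4 bound=3 product=0
t=3: arr=3 -> substrate=7 bound=3 product=0
t=4: arr=1 -> substrate=5 bound=3 product=3
t=5: arr=0 -> substrate=5 bound=3 product=3
t=6: arr=0 -> substrate=5 bound=3 product=3
t=7: arr=1 -> substrate=6 bound=3 product=3
t=8: arr=2 -> substrate=5 bound=3 product=6
t=9: arr=1 -> substrate=6 bound=3 product=6
t=10: arr=0 -> substrate=6 bound=3 product=6
t=11: arr=3 -> substrate=9 bound=3 product=6
t=12: arr=1 -> substrate=7 bound=3 product=9
t=13: arr=0 -> substrate=7 bound=3 product=9

Answer: 3 3 3 3 3 3 3 3 3 3 3 3 3 3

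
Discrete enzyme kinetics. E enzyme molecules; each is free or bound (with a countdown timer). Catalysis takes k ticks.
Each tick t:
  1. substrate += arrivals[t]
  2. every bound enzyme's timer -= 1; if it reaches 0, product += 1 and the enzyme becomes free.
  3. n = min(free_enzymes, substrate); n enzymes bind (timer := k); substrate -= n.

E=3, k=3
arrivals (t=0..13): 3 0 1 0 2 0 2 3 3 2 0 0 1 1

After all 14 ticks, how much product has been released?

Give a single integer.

Answer: 12

Derivation:
t=0: arr=3 -> substrate=0 bound=3 product=0
t=1: arr=0 -> substrate=0 bound=3 product=0
t=2: arr=1 -> substrate=1 bound=3 product=0
t=3: arr=0 -> substrate=0 bound=1 product=3
t=4: arr=2 -> substrate=0 bound=3 product=3
t=5: arr=0 -> substrate=0 bound=3 product=3
t=6: arr=2 -> substrate=1 bound=3 product=4
t=7: arr=3 -> substrate=2 bound=3 product=6
t=8: arr=3 -> substrate=5 bound=3 product=6
t=9: arr=2 -> substrate=6 bound=3 product=7
t=10: arr=0 -> substrate=4 bound=3 product=9
t=11: arr=0 -> substrate=4 bound=3 product=9
t=12: arr=1 -> substrate=4 bound=3 product=10
t=13: arr=1 -> substrate=3 bound=3 product=12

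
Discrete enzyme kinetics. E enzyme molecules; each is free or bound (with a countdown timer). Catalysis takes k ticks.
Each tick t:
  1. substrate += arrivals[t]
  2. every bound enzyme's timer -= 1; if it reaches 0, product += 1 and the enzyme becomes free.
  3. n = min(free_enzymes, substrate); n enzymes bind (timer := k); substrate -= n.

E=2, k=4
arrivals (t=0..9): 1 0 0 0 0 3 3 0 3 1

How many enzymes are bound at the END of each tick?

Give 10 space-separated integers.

t=0: arr=1 -> substrate=0 bound=1 product=0
t=1: arr=0 -> substrate=0 bound=1 product=0
t=2: arr=0 -> substrate=0 bound=1 product=0
t=3: arr=0 -> substrate=0 bound=1 product=0
t=4: arr=0 -> substrate=0 bound=0 product=1
t=5: arr=3 -> substrate=1 bound=2 product=1
t=6: arr=3 -> substrate=4 bound=2 product=1
t=7: arr=0 -> substrate=4 bound=2 product=1
t=8: arr=3 -> substrate=7 bound=2 product=1
t=9: arr=1 -> substrate=6 bound=2 product=3

Answer: 1 1 1 1 0 2 2 2 2 2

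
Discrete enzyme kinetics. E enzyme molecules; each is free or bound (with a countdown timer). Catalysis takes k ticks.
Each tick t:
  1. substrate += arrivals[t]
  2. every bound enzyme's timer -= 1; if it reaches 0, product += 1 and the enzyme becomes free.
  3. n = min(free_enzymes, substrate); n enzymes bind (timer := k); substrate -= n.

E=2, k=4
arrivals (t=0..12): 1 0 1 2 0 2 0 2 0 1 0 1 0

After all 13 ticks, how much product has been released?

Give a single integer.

t=0: arr=1 -> substrate=0 bound=1 product=0
t=1: arr=0 -> substrate=0 bound=1 product=0
t=2: arr=1 -> substrate=0 bound=2 product=0
t=3: arr=2 -> substrate=2 bound=2 product=0
t=4: arr=0 -> substrate=1 bound=2 product=1
t=5: arr=2 -> substrate=3 bound=2 product=1
t=6: arr=0 -> substrate=2 bound=2 product=2
t=7: arr=2 -> substrate=4 bound=2 product=2
t=8: arr=0 -> substrate=3 bound=2 product=3
t=9: arr=1 -> substrate=4 bound=2 product=3
t=10: arr=0 -> substrate=3 bound=2 product=4
t=11: arr=1 -> substrate=4 bound=2 product=4
t=12: arr=0 -> substrate=3 bound=2 product=5

Answer: 5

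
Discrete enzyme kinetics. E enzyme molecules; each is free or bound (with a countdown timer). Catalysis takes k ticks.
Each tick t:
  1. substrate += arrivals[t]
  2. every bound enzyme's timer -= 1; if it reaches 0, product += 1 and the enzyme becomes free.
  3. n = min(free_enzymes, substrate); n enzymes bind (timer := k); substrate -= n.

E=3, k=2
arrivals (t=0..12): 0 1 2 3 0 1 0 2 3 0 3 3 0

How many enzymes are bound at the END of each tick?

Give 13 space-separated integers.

t=0: arr=0 -> substrate=0 bound=0 product=0
t=1: arr=1 -> substrate=0 bound=1 product=0
t=2: arr=2 -> substrate=0 bound=3 product=0
t=3: arr=3 -> substrate=2 bound=3 product=1
t=4: arr=0 -> substrate=0 bound=3 product=3
t=5: arr=1 -> substrate=0 bound=3 product=4
t=6: arr=0 -> substrate=0 bound=1 product=6
t=7: arr=2 -> substrate=0 bound=2 product=7
t=8: arr=3 -> substrate=2 bound=3 product=7
t=9: arr=0 -> substrate=0 bound=3 product=9
t=10: arr=3 -> substrate=2 bound=3 product=10
t=11: arr=3 -> substrate=3 bound=3 product=12
t=12: arr=0 -> substrate=2 bound=3 product=13

Answer: 0 1 3 3 3 3 1 2 3 3 3 3 3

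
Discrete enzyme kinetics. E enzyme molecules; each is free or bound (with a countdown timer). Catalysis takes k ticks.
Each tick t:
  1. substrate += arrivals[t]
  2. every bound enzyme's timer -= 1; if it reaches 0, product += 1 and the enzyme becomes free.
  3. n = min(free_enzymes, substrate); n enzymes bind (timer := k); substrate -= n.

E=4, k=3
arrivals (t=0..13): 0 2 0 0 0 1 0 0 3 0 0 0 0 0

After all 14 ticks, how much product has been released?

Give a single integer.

t=0: arr=0 -> substrate=0 bound=0 product=0
t=1: arr=2 -> substrate=0 bound=2 product=0
t=2: arr=0 -> substrate=0 bound=2 product=0
t=3: arr=0 -> substrate=0 bound=2 product=0
t=4: arr=0 -> substrate=0 bound=0 product=2
t=5: arr=1 -> substrate=0 bound=1 product=2
t=6: arr=0 -> substrate=0 bound=1 product=2
t=7: arr=0 -> substrate=0 bound=1 product=2
t=8: arr=3 -> substrate=0 bound=3 product=3
t=9: arr=0 -> substrate=0 bound=3 product=3
t=10: arr=0 -> substrate=0 bound=3 product=3
t=11: arr=0 -> substrate=0 bound=0 product=6
t=12: arr=0 -> substrate=0 bound=0 product=6
t=13: arr=0 -> substrate=0 bound=0 product=6

Answer: 6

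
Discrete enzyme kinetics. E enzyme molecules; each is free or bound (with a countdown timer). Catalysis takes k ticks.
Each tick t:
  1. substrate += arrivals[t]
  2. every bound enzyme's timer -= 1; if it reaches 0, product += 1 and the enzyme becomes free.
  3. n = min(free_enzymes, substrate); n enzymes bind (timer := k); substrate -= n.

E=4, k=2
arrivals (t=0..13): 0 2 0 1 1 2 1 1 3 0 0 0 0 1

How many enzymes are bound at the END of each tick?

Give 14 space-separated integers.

t=0: arr=0 -> substrate=0 bound=0 product=0
t=1: arr=2 -> substrate=0 bound=2 product=0
t=2: arr=0 -> substrate=0 bound=2 product=0
t=3: arr=1 -> substrate=0 bound=1 product=2
t=4: arr=1 -> substrate=0 bound=2 product=2
t=5: arr=2 -> substrate=0 bound=3 product=3
t=6: arr=1 -> substrate=0 bound=3 product=4
t=7: arr=1 -> substrate=0 bound=2 product=6
t=8: arr=3 -> substrate=0 bound=4 product=7
t=9: arr=0 -> substrate=0 bound=3 product=8
t=10: arr=0 -> substrate=0 bound=0 product=11
t=11: arr=0 -> substrate=0 bound=0 product=11
t=12: arr=0 -> substrate=0 bound=0 product=11
t=13: arr=1 -> substrate=0 bound=1 product=11

Answer: 0 2 2 1 2 3 3 2 4 3 0 0 0 1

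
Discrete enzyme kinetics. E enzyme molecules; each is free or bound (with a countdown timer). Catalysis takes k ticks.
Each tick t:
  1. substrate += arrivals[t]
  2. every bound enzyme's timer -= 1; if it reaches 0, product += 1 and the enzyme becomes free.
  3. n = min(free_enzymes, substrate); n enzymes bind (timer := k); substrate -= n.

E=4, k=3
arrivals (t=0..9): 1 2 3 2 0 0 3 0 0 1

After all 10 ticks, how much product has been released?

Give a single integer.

t=0: arr=1 -> substrate=0 bound=1 product=0
t=1: arr=2 -> substrate=0 bound=3 product=0
t=2: arr=3 -> substrate=2 bound=4 product=0
t=3: arr=2 -> substrate=3 bound=4 product=1
t=4: arr=0 -> substrate=1 bound=4 product=3
t=5: arr=0 -> substrate=0 bound=4 product=4
t=6: arr=3 -> substrate=2 bound=4 product=5
t=7: arr=0 -> substrate=0 bound=4 product=7
t=8: arr=0 -> substrate=0 bound=3 product=8
t=9: arr=1 -> substrate=0 bound=3 product=9

Answer: 9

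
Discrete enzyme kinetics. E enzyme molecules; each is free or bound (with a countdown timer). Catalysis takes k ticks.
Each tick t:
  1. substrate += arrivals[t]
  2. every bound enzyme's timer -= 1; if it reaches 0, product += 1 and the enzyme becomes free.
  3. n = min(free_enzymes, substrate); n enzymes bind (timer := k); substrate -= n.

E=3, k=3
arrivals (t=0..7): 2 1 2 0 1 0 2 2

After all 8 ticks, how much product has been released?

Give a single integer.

t=0: arr=2 -> substrate=0 bound=2 product=0
t=1: arr=1 -> substrate=0 bound=3 product=0
t=2: arr=2 -> substrate=2 bound=3 product=0
t=3: arr=0 -> substrate=0 bound=3 product=2
t=4: arr=1 -> substrate=0 bound=3 product=3
t=5: arr=0 -> substrate=0 bound=3 product=3
t=6: arr=2 -> substrate=0 bound=3 product=5
t=7: arr=2 -> substrate=1 bound=3 product=6

Answer: 6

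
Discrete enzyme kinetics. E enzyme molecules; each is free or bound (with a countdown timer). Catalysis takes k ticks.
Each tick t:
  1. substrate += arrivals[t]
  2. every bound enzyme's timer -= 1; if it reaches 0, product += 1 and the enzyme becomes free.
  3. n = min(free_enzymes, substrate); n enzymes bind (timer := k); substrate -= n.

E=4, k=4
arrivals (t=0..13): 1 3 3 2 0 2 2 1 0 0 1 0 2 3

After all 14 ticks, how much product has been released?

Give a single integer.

Answer: 12

Derivation:
t=0: arr=1 -> substrate=0 bound=1 product=0
t=1: arr=3 -> substrate=0 bound=4 product=0
t=2: arr=3 -> substrate=3 bound=4 product=0
t=3: arr=2 -> substrate=5 bound=4 product=0
t=4: arr=0 -> substrate=4 bound=4 product=1
t=5: arr=2 -> substrate=3 bound=4 product=4
t=6: arr=2 -> substrate=5 bound=4 product=4
t=7: arr=1 -> substrate=6 bound=4 product=4
t=8: arr=0 -> substrate=5 bound=4 product=5
t=9: arr=0 -> substrate=2 bound=4 product=8
t=10: arr=1 -> substrate=3 bound=4 product=8
t=11: arr=0 -> substrate=3 bound=4 product=8
t=12: arr=2 -> substrate=4 bound=4 product=9
t=13: arr=3 -> substrate=4 bound=4 product=12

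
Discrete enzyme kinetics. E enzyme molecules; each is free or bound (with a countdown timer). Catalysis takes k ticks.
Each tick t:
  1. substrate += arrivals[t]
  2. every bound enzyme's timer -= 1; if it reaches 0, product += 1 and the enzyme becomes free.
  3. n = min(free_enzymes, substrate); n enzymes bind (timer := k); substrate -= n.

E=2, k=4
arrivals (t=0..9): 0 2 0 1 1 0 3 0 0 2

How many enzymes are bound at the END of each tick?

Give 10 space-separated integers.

Answer: 0 2 2 2 2 2 2 2 2 2

Derivation:
t=0: arr=0 -> substrate=0 bound=0 product=0
t=1: arr=2 -> substrate=0 bound=2 product=0
t=2: arr=0 -> substrate=0 bound=2 product=0
t=3: arr=1 -> substrate=1 bound=2 product=0
t=4: arr=1 -> substrate=2 bound=2 product=0
t=5: arr=0 -> substrate=0 bound=2 product=2
t=6: arr=3 -> substrate=3 bound=2 product=2
t=7: arr=0 -> substrate=3 bound=2 product=2
t=8: arr=0 -> substrate=3 bound=2 product=2
t=9: arr=2 -> substrate=3 bound=2 product=4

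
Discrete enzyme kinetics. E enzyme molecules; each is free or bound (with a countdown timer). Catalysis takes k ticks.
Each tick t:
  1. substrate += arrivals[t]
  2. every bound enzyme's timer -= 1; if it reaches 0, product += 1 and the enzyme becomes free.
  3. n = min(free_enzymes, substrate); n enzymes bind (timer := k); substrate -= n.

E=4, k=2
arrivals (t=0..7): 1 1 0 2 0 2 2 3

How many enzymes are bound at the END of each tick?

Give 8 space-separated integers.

t=0: arr=1 -> substrate=0 bound=1 product=0
t=1: arr=1 -> substrate=0 bound=2 product=0
t=2: arr=0 -> substrate=0 bound=1 product=1
t=3: arr=2 -> substrate=0 bound=2 product=2
t=4: arr=0 -> substrate=0 bound=2 product=2
t=5: arr=2 -> substrate=0 bound=2 product=4
t=6: arr=2 -> substrate=0 bound=4 product=4
t=7: arr=3 -> substrate=1 bound=4 product=6

Answer: 1 2 1 2 2 2 4 4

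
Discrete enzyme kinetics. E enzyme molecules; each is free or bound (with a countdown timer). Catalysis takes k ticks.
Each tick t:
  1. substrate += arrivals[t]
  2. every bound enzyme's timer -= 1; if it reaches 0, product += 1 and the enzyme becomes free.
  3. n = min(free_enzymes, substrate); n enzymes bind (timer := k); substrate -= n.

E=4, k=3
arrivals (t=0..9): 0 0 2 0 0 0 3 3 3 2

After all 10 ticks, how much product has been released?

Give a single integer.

t=0: arr=0 -> substrate=0 bound=0 product=0
t=1: arr=0 -> substrate=0 bound=0 product=0
t=2: arr=2 -> substrate=0 bound=2 product=0
t=3: arr=0 -> substrate=0 bound=2 product=0
t=4: arr=0 -> substrate=0 bound=2 product=0
t=5: arr=0 -> substrate=0 bound=0 product=2
t=6: arr=3 -> substrate=0 bound=3 product=2
t=7: arr=3 -> substrate=2 bound=4 product=2
t=8: arr=3 -> substrate=5 bound=4 product=2
t=9: arr=2 -> substrate=4 bound=4 product=5

Answer: 5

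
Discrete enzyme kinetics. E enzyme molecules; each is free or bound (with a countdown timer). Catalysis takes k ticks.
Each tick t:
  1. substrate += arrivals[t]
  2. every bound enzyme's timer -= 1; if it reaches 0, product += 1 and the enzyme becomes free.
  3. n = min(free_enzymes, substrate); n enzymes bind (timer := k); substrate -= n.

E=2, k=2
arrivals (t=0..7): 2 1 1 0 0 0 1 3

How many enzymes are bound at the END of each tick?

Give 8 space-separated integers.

t=0: arr=2 -> substrate=0 bound=2 product=0
t=1: arr=1 -> substrate=1 bound=2 product=0
t=2: arr=1 -> substrate=0 bound=2 product=2
t=3: arr=0 -> substrate=0 bound=2 product=2
t=4: arr=0 -> substrate=0 bound=0 product=4
t=5: arr=0 -> substrate=0 bound=0 product=4
t=6: arr=1 -> substrate=0 bound=1 product=4
t=7: arr=3 -> substrate=2 bound=2 product=4

Answer: 2 2 2 2 0 0 1 2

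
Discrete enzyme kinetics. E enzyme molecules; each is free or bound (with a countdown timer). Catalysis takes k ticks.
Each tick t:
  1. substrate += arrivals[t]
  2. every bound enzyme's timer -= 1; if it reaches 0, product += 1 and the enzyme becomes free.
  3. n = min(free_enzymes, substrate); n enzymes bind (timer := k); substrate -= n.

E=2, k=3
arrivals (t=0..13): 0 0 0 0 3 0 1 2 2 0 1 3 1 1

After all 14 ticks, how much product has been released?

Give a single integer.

t=0: arr=0 -> substrate=0 bound=0 product=0
t=1: arr=0 -> substrate=0 bound=0 product=0
t=2: arr=0 -> substrate=0 bound=0 product=0
t=3: arr=0 -> substrate=0 bound=0 product=0
t=4: arr=3 -> substrate=1 bound=2 product=0
t=5: arr=0 -> substrate=1 bound=2 product=0
t=6: arr=1 -> substrate=2 bound=2 product=0
t=7: arr=2 -> substrate=2 bound=2 product=2
t=8: arr=2 -> substrate=4 bound=2 product=2
t=9: arr=0 -> substrate=4 bound=2 product=2
t=10: arr=1 -> substrate=3 bound=2 product=4
t=11: arr=3 -> substrate=6 bound=2 product=4
t=12: arr=1 -> substrate=7 bound=2 product=4
t=13: arr=1 -> substrate=6 bound=2 product=6

Answer: 6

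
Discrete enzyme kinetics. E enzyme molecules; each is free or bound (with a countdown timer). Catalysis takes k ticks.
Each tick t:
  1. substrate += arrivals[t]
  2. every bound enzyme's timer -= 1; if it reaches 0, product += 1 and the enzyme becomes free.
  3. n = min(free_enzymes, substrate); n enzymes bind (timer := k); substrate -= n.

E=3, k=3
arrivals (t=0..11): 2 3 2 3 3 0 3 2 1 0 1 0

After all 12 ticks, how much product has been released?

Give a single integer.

Answer: 9

Derivation:
t=0: arr=2 -> substrate=0 bound=2 product=0
t=1: arr=3 -> substrate=2 bound=3 product=0
t=2: arr=2 -> substrate=4 bound=3 product=0
t=3: arr=3 -> substrate=5 bound=3 product=2
t=4: arr=3 -> substrate=7 bound=3 product=3
t=5: arr=0 -> substrate=7 bound=3 product=3
t=6: arr=3 -> substrate=8 bound=3 product=5
t=7: arr=2 -> substrate=9 bound=3 product=6
t=8: arr=1 -> substrate=10 bound=3 product=6
t=9: arr=0 -> substrate=8 bound=3 product=8
t=10: arr=1 -> substrate=8 bound=3 product=9
t=11: arr=0 -> substrate=8 bound=3 product=9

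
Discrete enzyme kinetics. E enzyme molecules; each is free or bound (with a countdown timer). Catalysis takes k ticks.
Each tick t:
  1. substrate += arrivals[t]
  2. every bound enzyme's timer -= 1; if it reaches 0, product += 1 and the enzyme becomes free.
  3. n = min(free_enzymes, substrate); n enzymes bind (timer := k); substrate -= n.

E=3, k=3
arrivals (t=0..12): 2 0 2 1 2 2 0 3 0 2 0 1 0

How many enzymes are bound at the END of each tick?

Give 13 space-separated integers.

Answer: 2 2 3 3 3 3 3 3 3 3 3 3 3

Derivation:
t=0: arr=2 -> substrate=0 bound=2 product=0
t=1: arr=0 -> substrate=0 bound=2 product=0
t=2: arr=2 -> substrate=1 bound=3 product=0
t=3: arr=1 -> substrate=0 bound=3 product=2
t=4: arr=2 -> substrate=2 bound=3 product=2
t=5: arr=2 -> substrate=3 bound=3 product=3
t=6: arr=0 -> substrate=1 bound=3 product=5
t=7: arr=3 -> substrate=4 bound=3 product=5
t=8: arr=0 -> substrate=3 bound=3 product=6
t=9: arr=2 -> substrate=3 bound=3 product=8
t=10: arr=0 -> substrate=3 bound=3 product=8
t=11: arr=1 -> substrate=3 bound=3 product=9
t=12: arr=0 -> substrate=1 bound=3 product=11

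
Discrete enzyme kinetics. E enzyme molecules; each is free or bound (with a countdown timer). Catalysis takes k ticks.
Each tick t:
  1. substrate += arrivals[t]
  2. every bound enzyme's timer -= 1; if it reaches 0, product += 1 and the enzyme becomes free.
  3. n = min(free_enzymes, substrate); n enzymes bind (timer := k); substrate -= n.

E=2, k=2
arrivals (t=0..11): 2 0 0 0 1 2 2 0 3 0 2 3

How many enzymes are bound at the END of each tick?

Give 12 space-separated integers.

t=0: arr=2 -> substrate=0 bound=2 product=0
t=1: arr=0 -> substrate=0 bound=2 product=0
t=2: arr=0 -> substrate=0 bound=0 product=2
t=3: arr=0 -> substrate=0 bound=0 product=2
t=4: arr=1 -> substrate=0 bound=1 product=2
t=5: arr=2 -> substrate=1 bound=2 product=2
t=6: arr=2 -> substrate=2 bound=2 product=3
t=7: arr=0 -> substrate=1 bound=2 product=4
t=8: arr=3 -> substrate=3 bound=2 product=5
t=9: arr=0 -> substrate=2 bound=2 product=6
t=10: arr=2 -> substrate=3 bound=2 product=7
t=11: arr=3 -> substrate=5 bound=2 product=8

Answer: 2 2 0 0 1 2 2 2 2 2 2 2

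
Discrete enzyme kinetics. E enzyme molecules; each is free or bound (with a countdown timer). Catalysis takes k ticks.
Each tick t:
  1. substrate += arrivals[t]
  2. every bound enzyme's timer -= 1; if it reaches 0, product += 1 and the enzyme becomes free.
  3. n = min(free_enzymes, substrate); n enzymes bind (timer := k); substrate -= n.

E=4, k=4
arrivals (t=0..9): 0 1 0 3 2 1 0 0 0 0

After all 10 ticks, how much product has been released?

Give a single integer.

t=0: arr=0 -> substrate=0 bound=0 product=0
t=1: arr=1 -> substrate=0 bound=1 product=0
t=2: arr=0 -> substrate=0 bound=1 product=0
t=3: arr=3 -> substrate=0 bound=4 product=0
t=4: arr=2 -> substrate=2 bound=4 product=0
t=5: arr=1 -> substrate=2 bound=4 product=1
t=6: arr=0 -> substrate=2 bound=4 product=1
t=7: arr=0 -> substrate=0 bound=3 product=4
t=8: arr=0 -> substrate=0 bound=3 product=4
t=9: arr=0 -> substrate=0 bound=2 product=5

Answer: 5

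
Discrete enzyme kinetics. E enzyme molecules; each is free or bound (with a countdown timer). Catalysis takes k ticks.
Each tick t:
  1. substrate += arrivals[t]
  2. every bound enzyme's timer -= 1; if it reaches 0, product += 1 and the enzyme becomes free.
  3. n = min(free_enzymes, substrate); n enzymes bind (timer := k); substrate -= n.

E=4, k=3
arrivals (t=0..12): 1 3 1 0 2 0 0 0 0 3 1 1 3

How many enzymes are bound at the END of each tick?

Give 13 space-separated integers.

Answer: 1 4 4 4 3 3 2 0 0 3 4 4 4

Derivation:
t=0: arr=1 -> substrate=0 bound=1 product=0
t=1: arr=3 -> substrate=0 bound=4 product=0
t=2: arr=1 -> substrate=1 bound=4 product=0
t=3: arr=0 -> substrate=0 bound=4 product=1
t=4: arr=2 -> substrate=0 bound=3 product=4
t=5: arr=0 -> substrate=0 bound=3 product=4
t=6: arr=0 -> substrate=0 bound=2 product=5
t=7: arr=0 -> substrate=0 bound=0 product=7
t=8: arr=0 -> substrate=0 bound=0 product=7
t=9: arr=3 -> substrate=0 bound=3 product=7
t=10: arr=1 -> substrate=0 bound=4 product=7
t=11: arr=1 -> substrate=1 bound=4 product=7
t=12: arr=3 -> substrate=1 bound=4 product=10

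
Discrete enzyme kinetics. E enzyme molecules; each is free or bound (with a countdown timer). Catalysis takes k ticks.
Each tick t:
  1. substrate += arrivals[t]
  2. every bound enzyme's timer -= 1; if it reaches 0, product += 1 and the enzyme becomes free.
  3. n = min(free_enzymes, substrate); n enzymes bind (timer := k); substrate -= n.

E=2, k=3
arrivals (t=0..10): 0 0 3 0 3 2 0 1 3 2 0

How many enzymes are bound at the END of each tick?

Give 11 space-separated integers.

Answer: 0 0 2 2 2 2 2 2 2 2 2

Derivation:
t=0: arr=0 -> substrate=0 bound=0 product=0
t=1: arr=0 -> substrate=0 bound=0 product=0
t=2: arr=3 -> substrate=1 bound=2 product=0
t=3: arr=0 -> substrate=1 bound=2 product=0
t=4: arr=3 -> substrate=4 bound=2 product=0
t=5: arr=2 -> substrate=4 bound=2 product=2
t=6: arr=0 -> substrate=4 bound=2 product=2
t=7: arr=1 -> substrate=5 bound=2 product=2
t=8: arr=3 -> substrate=6 bound=2 product=4
t=9: arr=2 -> substrate=8 bound=2 product=4
t=10: arr=0 -> substrate=8 bound=2 product=4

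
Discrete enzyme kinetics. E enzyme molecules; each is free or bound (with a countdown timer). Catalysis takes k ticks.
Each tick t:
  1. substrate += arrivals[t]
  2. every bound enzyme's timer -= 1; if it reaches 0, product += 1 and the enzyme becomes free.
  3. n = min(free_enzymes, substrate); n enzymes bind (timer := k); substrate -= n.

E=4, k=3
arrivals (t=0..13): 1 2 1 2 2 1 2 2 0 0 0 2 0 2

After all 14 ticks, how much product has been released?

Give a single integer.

Answer: 13

Derivation:
t=0: arr=1 -> substrate=0 bound=1 product=0
t=1: arr=2 -> substrate=0 bound=3 product=0
t=2: arr=1 -> substrate=0 bound=4 product=0
t=3: arr=2 -> substrate=1 bound=4 product=1
t=4: arr=2 -> substrate=1 bound=4 product=3
t=5: arr=1 -> substrate=1 bound=4 product=4
t=6: arr=2 -> substrate=2 bound=4 product=5
t=7: arr=2 -> substrate=2 bound=4 product=7
t=8: arr=0 -> substrate=1 bound=4 product=8
t=9: arr=0 -> substrate=0 bound=4 product=9
t=10: arr=0 -> substrate=0 bound=2 product=11
t=11: arr=2 -> substrate=0 bound=3 product=12
t=12: arr=0 -> substrate=0 bound=2 product=13
t=13: arr=2 -> substrate=0 bound=4 product=13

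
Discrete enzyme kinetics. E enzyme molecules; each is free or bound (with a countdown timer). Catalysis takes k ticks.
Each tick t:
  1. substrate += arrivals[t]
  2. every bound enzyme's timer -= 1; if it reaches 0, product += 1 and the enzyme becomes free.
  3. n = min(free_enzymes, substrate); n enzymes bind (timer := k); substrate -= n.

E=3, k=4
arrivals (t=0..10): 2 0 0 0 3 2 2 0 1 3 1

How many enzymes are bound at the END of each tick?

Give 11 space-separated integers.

t=0: arr=2 -> substrate=0 bound=2 product=0
t=1: arr=0 -> substrate=0 bound=2 product=0
t=2: arr=0 -> substrate=0 bound=2 product=0
t=3: arr=0 -> substrate=0 bound=2 product=0
t=4: arr=3 -> substrate=0 bound=3 product=2
t=5: arr=2 -> substrate=2 bound=3 product=2
t=6: arr=2 -> substrate=4 bound=3 product=2
t=7: arr=0 -> substrate=4 bound=3 product=2
t=8: arr=1 -> substrate=2 bound=3 product=5
t=9: arr=3 -> substrate=5 bound=3 product=5
t=10: arr=1 -> substrate=6 bound=3 product=5

Answer: 2 2 2 2 3 3 3 3 3 3 3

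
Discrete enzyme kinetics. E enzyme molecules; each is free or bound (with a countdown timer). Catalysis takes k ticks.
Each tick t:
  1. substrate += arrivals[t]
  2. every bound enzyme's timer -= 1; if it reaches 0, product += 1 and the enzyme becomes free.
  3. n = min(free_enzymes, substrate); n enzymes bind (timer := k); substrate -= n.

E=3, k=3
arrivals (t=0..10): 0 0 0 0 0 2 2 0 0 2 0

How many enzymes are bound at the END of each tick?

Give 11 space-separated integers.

t=0: arr=0 -> substrate=0 bound=0 product=0
t=1: arr=0 -> substrate=0 bound=0 product=0
t=2: arr=0 -> substrate=0 bound=0 product=0
t=3: arr=0 -> substrate=0 bound=0 product=0
t=4: arr=0 -> substrate=0 bound=0 product=0
t=5: arr=2 -> substrate=0 bound=2 product=0
t=6: arr=2 -> substrate=1 bound=3 product=0
t=7: arr=0 -> substrate=1 bound=3 product=0
t=8: arr=0 -> substrate=0 bound=2 product=2
t=9: arr=2 -> substrate=0 bound=3 product=3
t=10: arr=0 -> substrate=0 bound=3 product=3

Answer: 0 0 0 0 0 2 3 3 2 3 3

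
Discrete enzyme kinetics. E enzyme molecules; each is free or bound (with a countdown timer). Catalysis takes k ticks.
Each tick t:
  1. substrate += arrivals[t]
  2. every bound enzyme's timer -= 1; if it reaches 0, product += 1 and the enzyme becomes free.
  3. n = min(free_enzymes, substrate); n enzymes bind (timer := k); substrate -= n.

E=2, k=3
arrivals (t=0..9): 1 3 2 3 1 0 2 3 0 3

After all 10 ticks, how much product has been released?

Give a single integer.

t=0: arr=1 -> substrate=0 bound=1 product=0
t=1: arr=3 -> substrate=2 bound=2 product=0
t=2: arr=2 -> substrate=4 bound=2 product=0
t=3: arr=3 -> substrate=6 bound=2 product=1
t=4: arr=1 -> substrate=6 bound=2 product=2
t=5: arr=0 -> substrate=6 bound=2 product=2
t=6: arr=2 -> substrate=7 bound=2 product=3
t=7: arr=3 -> substrate=9 bound=2 product=4
t=8: arr=0 -> substrate=9 bound=2 product=4
t=9: arr=3 -> substrate=11 bound=2 product=5

Answer: 5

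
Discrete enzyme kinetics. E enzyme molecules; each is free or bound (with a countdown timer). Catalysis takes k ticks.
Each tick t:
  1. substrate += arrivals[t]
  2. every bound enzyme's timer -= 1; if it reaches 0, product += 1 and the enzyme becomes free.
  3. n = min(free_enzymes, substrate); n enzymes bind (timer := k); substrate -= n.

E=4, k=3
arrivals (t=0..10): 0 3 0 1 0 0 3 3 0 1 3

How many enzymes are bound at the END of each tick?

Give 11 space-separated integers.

Answer: 0 3 3 4 1 1 3 4 4 4 4

Derivation:
t=0: arr=0 -> substrate=0 bound=0 product=0
t=1: arr=3 -> substrate=0 bound=3 product=0
t=2: arr=0 -> substrate=0 bound=3 product=0
t=3: arr=1 -> substrate=0 bound=4 product=0
t=4: arr=0 -> substrate=0 bound=1 product=3
t=5: arr=0 -> substrate=0 bound=1 product=3
t=6: arr=3 -> substrate=0 bound=3 product=4
t=7: arr=3 -> substrate=2 bound=4 product=4
t=8: arr=0 -> substrate=2 bound=4 product=4
t=9: arr=1 -> substrate=0 bound=4 product=7
t=10: arr=3 -> substrate=2 bound=4 product=8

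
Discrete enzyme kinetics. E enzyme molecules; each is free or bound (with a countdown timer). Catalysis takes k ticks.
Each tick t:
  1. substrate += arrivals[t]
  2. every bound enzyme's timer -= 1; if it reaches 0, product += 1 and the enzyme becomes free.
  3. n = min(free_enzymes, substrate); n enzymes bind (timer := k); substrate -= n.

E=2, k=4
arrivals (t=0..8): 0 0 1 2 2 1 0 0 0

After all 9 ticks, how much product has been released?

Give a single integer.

Answer: 2

Derivation:
t=0: arr=0 -> substrate=0 bound=0 product=0
t=1: arr=0 -> substrate=0 bound=0 product=0
t=2: arr=1 -> substrate=0 bound=1 product=0
t=3: arr=2 -> substrate=1 bound=2 product=0
t=4: arr=2 -> substrate=3 bound=2 product=0
t=5: arr=1 -> substrate=4 bound=2 product=0
t=6: arr=0 -> substrate=3 bound=2 product=1
t=7: arr=0 -> substrate=2 bound=2 product=2
t=8: arr=0 -> substrate=2 bound=2 product=2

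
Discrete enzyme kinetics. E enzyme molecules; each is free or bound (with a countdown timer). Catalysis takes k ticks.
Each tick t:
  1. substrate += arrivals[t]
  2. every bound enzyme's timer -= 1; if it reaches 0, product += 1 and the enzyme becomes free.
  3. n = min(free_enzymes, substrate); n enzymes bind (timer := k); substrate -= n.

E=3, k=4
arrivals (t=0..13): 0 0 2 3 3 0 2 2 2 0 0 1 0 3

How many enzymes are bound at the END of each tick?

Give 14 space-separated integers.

t=0: arr=0 -> substrate=0 bound=0 product=0
t=1: arr=0 -> substrate=0 bound=0 product=0
t=2: arr=2 -> substrate=0 bound=2 product=0
t=3: arr=3 -> substrate=2 bound=3 product=0
t=4: arr=3 -> substrate=5 bound=3 product=0
t=5: arr=0 -> substrate=5 bound=3 product=0
t=6: arr=2 -> substrate=5 bound=3 product=2
t=7: arr=2 -> substrate=6 bound=3 product=3
t=8: arr=2 -> substrate=8 bound=3 product=3
t=9: arr=0 -> substrate=8 bound=3 product=3
t=10: arr=0 -> substrate=6 bound=3 product=5
t=11: arr=1 -> substrate=6 bound=3 product=6
t=12: arr=0 -> substrate=6 bound=3 product=6
t=13: arr=3 -> substrate=9 bound=3 product=6

Answer: 0 0 2 3 3 3 3 3 3 3 3 3 3 3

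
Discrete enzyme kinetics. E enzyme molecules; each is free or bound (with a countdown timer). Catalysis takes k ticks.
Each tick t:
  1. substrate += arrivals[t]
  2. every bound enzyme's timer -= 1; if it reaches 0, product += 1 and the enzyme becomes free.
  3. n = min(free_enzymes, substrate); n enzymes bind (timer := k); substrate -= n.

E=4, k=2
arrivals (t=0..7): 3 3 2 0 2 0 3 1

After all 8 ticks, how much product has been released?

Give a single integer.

t=0: arr=3 -> substrate=0 bound=3 product=0
t=1: arr=3 -> substrate=2 bound=4 product=0
t=2: arr=2 -> substrate=1 bound=4 product=3
t=3: arr=0 -> substrate=0 bound=4 product=4
t=4: arr=2 -> substrate=0 bound=3 product=7
t=5: arr=0 -> substrate=0 bound=2 product=8
t=6: arr=3 -> substrate=0 bound=3 product=10
t=7: arr=1 -> substrate=0 bound=4 product=10

Answer: 10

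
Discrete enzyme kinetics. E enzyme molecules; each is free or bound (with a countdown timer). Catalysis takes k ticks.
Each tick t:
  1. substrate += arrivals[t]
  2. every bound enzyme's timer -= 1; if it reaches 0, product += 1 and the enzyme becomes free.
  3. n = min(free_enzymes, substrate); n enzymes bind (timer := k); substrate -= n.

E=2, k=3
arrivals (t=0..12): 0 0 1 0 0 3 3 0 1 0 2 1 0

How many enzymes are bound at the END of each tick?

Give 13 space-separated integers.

t=0: arr=0 -> substrate=0 bound=0 product=0
t=1: arr=0 -> substrate=0 bound=0 product=0
t=2: arr=1 -> substrate=0 bound=1 product=0
t=3: arr=0 -> substrate=0 bound=1 product=0
t=4: arr=0 -> substrate=0 bound=1 product=0
t=5: arr=3 -> substrate=1 bound=2 product=1
t=6: arr=3 -> substrate=4 bound=2 product=1
t=7: arr=0 -> substrate=4 bound=2 product=1
t=8: arr=1 -> substrate=3 bound=2 product=3
t=9: arr=0 -> substrate=3 bound=2 product=3
t=10: arr=2 -> substrate=5 bound=2 product=3
t=11: arr=1 -> substrate=4 bound=2 product=5
t=12: arr=0 -> substrate=4 bound=2 product=5

Answer: 0 0 1 1 1 2 2 2 2 2 2 2 2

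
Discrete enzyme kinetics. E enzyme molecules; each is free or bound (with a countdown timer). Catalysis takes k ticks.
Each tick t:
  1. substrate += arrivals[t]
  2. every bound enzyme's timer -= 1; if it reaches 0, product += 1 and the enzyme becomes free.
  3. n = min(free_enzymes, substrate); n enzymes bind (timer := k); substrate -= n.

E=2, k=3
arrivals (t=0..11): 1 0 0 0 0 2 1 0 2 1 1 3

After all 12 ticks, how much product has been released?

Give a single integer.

t=0: arr=1 -> substrate=0 bound=1 product=0
t=1: arr=0 -> substrate=0 bound=1 product=0
t=2: arr=0 -> substrate=0 bound=1 product=0
t=3: arr=0 -> substrate=0 bound=0 product=1
t=4: arr=0 -> substrate=0 bound=0 product=1
t=5: arr=2 -> substrate=0 bound=2 product=1
t=6: arr=1 -> substrate=1 bound=2 product=1
t=7: arr=0 -> substrate=1 bound=2 product=1
t=8: arr=2 -> substrate=1 bound=2 product=3
t=9: arr=1 -> substrate=2 bound=2 product=3
t=10: arr=1 -> substrate=3 bound=2 product=3
t=11: arr=3 -> substrate=4 bound=2 product=5

Answer: 5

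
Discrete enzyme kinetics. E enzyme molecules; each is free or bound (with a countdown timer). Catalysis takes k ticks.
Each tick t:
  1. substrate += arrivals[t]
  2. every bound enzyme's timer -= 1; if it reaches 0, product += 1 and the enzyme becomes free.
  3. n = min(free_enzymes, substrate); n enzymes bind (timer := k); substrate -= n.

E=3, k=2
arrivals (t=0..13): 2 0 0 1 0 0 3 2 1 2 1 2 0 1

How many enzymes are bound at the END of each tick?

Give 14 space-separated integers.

Answer: 2 2 0 1 1 0 3 3 3 3 3 3 2 3

Derivation:
t=0: arr=2 -> substrate=0 bound=2 product=0
t=1: arr=0 -> substrate=0 bound=2 product=0
t=2: arr=0 -> substrate=0 bound=0 product=2
t=3: arr=1 -> substrate=0 bound=1 product=2
t=4: arr=0 -> substrate=0 bound=1 product=2
t=5: arr=0 -> substrate=0 bound=0 product=3
t=6: arr=3 -> substrate=0 bound=3 product=3
t=7: arr=2 -> substrate=2 bound=3 product=3
t=8: arr=1 -> substrate=0 bound=3 product=6
t=9: arr=2 -> substrate=2 bound=3 product=6
t=10: arr=1 -> substrate=0 bound=3 product=9
t=11: arr=2 -> substrate=2 bound=3 product=9
t=12: arr=0 -> substrate=0 bound=2 product=12
t=13: arr=1 -> substrate=0 bound=3 product=12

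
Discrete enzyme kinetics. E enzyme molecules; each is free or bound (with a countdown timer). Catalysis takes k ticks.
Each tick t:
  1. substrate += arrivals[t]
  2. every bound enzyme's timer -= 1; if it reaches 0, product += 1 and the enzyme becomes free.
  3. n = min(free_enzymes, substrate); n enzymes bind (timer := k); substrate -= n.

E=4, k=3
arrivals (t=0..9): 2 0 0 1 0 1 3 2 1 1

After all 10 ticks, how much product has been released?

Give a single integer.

Answer: 7

Derivation:
t=0: arr=2 -> substrate=0 bound=2 product=0
t=1: arr=0 -> substrate=0 bound=2 product=0
t=2: arr=0 -> substrate=0 bound=2 product=0
t=3: arr=1 -> substrate=0 bound=1 product=2
t=4: arr=0 -> substrate=0 bound=1 product=2
t=5: arr=1 -> substrate=0 bound=2 product=2
t=6: arr=3 -> substrate=0 bound=4 product=3
t=7: arr=2 -> substrate=2 bound=4 product=3
t=8: arr=1 -> substrate=2 bound=4 product=4
t=9: arr=1 -> substrate=0 bound=4 product=7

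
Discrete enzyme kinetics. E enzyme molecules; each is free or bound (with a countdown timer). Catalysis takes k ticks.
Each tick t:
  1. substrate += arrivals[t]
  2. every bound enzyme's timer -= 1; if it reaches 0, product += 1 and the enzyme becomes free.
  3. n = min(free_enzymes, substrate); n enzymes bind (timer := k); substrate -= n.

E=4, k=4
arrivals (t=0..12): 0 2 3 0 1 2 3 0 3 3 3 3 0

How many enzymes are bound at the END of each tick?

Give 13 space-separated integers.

t=0: arr=0 -> substrate=0 bound=0 product=0
t=1: arr=2 -> substrate=0 bound=2 product=0
t=2: arr=3 -> substrate=1 bound=4 product=0
t=3: arr=0 -> substrate=1 bound=4 product=0
t=4: arr=1 -> substrate=2 bound=4 product=0
t=5: arr=2 -> substrate=2 bound=4 product=2
t=6: arr=3 -> substrate=3 bound=4 product=4
t=7: arr=0 -> substrate=3 bound=4 product=4
t=8: arr=3 -> substrate=6 bound=4 product=4
t=9: arr=3 -> substrate=7 bound=4 product=6
t=10: arr=3 -> substrate=8 bound=4 product=8
t=11: arr=3 -> substrate=11 bound=4 product=8
t=12: arr=0 -> substrate=11 bound=4 product=8

Answer: 0 2 4 4 4 4 4 4 4 4 4 4 4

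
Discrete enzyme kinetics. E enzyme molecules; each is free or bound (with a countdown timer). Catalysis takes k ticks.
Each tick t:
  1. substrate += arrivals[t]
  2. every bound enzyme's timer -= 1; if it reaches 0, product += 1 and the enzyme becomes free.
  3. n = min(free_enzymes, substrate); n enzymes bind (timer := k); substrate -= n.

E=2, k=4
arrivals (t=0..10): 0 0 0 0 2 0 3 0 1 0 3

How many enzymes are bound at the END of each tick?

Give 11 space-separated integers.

Answer: 0 0 0 0 2 2 2 2 2 2 2

Derivation:
t=0: arr=0 -> substrate=0 bound=0 product=0
t=1: arr=0 -> substrate=0 bound=0 product=0
t=2: arr=0 -> substrate=0 bound=0 product=0
t=3: arr=0 -> substrate=0 bound=0 product=0
t=4: arr=2 -> substrate=0 bound=2 product=0
t=5: arr=0 -> substrate=0 bound=2 product=0
t=6: arr=3 -> substrate=3 bound=2 product=0
t=7: arr=0 -> substrate=3 bound=2 product=0
t=8: arr=1 -> substrate=2 bound=2 product=2
t=9: arr=0 -> substrate=2 bound=2 product=2
t=10: arr=3 -> substrate=5 bound=2 product=2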